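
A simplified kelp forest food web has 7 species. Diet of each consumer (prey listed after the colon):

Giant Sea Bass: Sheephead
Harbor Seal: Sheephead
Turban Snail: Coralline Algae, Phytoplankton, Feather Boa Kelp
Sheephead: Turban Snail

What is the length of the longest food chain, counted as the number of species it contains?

One longest chain: Coralline Algae → Turban Snail → Sheephead → Harbor Seal.
It has 4 species and 3 links.

4 species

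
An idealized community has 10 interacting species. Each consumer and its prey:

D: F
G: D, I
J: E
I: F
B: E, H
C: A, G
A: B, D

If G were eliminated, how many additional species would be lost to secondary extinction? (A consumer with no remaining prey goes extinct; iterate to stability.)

0

Remove G.
Every predator of it retains at least one other prey: C still has A.
No consumer loses all prey, so no secondary extinctions occur.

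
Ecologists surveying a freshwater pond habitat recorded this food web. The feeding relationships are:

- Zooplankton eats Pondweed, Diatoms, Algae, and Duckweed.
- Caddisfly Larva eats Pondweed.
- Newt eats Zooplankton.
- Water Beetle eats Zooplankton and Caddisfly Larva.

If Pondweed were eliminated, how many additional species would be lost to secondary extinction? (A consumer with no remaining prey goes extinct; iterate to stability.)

1

Remove Pondweed.
Round 1: Caddisfly Larva (all prey gone) → extinct.
No further losses. Total secondary extinctions: 1.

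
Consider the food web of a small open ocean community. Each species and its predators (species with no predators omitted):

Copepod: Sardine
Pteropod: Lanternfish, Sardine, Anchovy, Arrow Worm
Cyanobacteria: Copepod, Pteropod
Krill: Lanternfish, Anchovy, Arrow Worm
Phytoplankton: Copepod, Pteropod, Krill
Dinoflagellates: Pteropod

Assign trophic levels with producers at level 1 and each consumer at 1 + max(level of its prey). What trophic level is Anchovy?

Trophic level 3

Cyanobacteria is a producer → level 1.
Pteropod eats Cyanobacteria (level 1); other prey at levels: Phytoplankton 1, Dinoflagellates 1 → level 2.
Anchovy eats Pteropod (level 2); other prey at levels: Krill 2 → level 3.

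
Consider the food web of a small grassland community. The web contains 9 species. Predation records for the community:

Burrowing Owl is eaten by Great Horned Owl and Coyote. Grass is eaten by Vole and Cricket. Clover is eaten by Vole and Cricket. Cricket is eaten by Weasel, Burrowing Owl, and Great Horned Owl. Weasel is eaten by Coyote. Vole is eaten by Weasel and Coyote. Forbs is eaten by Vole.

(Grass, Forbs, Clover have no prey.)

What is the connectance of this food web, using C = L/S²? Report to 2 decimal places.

C = 0.16

The web has S = 9 species and L = 13 feeding links.
C = L / S² = 13 / 81 = 0.1605 ≈ 0.16.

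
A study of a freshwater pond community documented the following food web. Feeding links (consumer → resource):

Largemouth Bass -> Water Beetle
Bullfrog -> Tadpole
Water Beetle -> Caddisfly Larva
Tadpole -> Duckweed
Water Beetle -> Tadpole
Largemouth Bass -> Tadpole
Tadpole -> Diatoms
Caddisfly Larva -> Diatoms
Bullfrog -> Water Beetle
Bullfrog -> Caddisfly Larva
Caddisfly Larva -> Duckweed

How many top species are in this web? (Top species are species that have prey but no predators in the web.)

Top species (has prey, but nothing eats it): Bullfrog, Largemouth Bass.
Count: 2.

2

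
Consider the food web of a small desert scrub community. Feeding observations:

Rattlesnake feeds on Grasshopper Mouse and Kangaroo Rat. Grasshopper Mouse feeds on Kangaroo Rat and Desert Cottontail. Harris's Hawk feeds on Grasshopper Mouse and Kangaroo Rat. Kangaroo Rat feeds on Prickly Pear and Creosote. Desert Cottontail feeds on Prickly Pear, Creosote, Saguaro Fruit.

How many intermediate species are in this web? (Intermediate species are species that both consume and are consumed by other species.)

Intermediate species (has both prey and predators): Kangaroo Rat, Desert Cottontail, Grasshopper Mouse.
Count: 3.

3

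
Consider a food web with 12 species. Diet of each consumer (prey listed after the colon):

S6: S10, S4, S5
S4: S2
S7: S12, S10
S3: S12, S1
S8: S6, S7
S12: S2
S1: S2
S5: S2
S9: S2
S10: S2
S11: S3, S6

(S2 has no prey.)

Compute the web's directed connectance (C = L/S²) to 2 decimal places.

The web has S = 12 species and L = 17 feeding links.
C = L / S² = 17 / 144 = 0.1181 ≈ 0.12.

C = 0.12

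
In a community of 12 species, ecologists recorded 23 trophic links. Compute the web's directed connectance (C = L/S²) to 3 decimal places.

C = 0.160

The web has S = 12 species and L = 23 feeding links.
C = L / S² = 23 / 144 = 0.1597 ≈ 0.160.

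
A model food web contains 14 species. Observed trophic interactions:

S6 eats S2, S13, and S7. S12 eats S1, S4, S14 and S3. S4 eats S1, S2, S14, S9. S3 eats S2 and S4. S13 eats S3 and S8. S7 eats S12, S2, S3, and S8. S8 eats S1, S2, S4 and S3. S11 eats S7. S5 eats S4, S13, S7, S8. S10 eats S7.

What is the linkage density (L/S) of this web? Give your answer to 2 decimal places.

L/S = 2.07

There are L = 29 links among S = 14 species.
L/S = 29/14 = 2.0714 ≈ 2.07.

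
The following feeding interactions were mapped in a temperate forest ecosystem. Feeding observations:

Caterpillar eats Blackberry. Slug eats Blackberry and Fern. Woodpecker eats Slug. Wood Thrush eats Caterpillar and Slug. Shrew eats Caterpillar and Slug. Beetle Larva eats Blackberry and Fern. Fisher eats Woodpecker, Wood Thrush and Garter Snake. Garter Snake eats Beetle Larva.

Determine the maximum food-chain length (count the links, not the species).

One longest chain: Blackberry → Slug → Woodpecker → Fisher.
It has 4 species and 3 links.

3 links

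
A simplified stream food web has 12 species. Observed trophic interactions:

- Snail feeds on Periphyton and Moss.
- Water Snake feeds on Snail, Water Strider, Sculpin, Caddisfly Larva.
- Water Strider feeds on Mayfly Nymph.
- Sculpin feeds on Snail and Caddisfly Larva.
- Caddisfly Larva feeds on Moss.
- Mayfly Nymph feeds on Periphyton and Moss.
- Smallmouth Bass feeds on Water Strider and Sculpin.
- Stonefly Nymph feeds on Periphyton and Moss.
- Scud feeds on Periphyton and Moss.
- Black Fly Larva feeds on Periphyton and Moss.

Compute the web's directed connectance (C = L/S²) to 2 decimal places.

C = 0.14

The web has S = 12 species and L = 20 feeding links.
C = L / S² = 20 / 144 = 0.1389 ≈ 0.14.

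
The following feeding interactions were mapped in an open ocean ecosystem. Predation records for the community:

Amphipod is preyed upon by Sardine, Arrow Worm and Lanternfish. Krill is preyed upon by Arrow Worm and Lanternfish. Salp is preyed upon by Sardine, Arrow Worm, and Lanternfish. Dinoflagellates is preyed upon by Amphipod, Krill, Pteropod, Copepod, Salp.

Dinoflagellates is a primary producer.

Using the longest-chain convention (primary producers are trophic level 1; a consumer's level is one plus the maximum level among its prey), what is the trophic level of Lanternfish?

Trophic level 3

Dinoflagellates is a producer → level 1.
Salp eats Dinoflagellates → level 2.
Lanternfish eats Salp (level 2); other prey at levels: Krill 2, Amphipod 2 → level 3.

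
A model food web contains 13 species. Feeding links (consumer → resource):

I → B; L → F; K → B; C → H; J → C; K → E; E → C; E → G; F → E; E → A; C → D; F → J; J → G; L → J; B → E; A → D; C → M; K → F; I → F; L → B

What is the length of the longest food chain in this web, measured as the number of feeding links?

One longest chain: H → C → E → F → K.
It has 5 species and 4 links.

4 links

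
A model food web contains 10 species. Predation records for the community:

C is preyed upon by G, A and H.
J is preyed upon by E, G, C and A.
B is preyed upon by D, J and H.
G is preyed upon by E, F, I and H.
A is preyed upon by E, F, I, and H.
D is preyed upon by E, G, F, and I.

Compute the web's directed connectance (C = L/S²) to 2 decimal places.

C = 0.22

The web has S = 10 species and L = 22 feeding links.
C = L / S² = 22 / 100 = 0.2200 ≈ 0.22.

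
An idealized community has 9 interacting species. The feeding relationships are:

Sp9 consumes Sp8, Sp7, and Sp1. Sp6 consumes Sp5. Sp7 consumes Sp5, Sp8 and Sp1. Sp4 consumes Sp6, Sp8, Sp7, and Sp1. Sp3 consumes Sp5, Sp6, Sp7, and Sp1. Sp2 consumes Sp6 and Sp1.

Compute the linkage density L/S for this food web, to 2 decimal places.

There are L = 17 links among S = 9 species.
L/S = 17/9 = 1.8889 ≈ 1.89.

L/S = 1.89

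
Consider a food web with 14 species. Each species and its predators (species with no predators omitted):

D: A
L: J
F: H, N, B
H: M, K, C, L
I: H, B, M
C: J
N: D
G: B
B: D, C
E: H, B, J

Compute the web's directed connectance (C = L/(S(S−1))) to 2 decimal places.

C = 0.11

The web has S = 14 species and L = 20 feeding links.
C = L / (S(S−1)) = 20 / 182 = 0.1099 ≈ 0.11.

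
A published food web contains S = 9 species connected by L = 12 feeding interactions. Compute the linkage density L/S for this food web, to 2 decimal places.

L/S = 1.33

There are L = 12 links among S = 9 species.
L/S = 12/9 = 1.3333 ≈ 1.33.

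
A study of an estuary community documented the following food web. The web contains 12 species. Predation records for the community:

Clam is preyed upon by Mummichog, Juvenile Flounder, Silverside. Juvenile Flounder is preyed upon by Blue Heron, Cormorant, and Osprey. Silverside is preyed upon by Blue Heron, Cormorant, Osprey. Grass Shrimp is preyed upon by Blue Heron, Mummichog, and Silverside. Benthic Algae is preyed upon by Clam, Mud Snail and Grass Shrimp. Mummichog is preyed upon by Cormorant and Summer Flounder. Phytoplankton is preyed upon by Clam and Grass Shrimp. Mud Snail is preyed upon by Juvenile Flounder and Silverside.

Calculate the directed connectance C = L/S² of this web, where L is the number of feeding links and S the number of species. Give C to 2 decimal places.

The web has S = 12 species and L = 21 feeding links.
C = L / S² = 21 / 144 = 0.1458 ≈ 0.15.

C = 0.15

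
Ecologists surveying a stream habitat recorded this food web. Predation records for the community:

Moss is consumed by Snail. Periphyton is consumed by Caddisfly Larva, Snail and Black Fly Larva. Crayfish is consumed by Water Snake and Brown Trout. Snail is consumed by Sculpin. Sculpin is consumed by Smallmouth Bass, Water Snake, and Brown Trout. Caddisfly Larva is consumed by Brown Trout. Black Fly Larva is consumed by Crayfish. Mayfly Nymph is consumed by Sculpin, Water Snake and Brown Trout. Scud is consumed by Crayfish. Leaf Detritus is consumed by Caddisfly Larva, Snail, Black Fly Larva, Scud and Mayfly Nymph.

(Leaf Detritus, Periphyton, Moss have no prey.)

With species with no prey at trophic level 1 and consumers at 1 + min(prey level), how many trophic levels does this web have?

Basal resources (level 1): Leaf Detritus, Periphyton, Moss.
Following each consumer down to its lowest-level prey: Leaf Detritus → Snail → Sculpin → Smallmouth Bass (levels 1 through 4).
All prey of Smallmouth Bass (Sculpin 3) are at level 3 or above, so Smallmouth Bass is at level 1 + 3 = 4.
Every consumer has at least one prey at level 3 or below, so none exceeds level 4.

4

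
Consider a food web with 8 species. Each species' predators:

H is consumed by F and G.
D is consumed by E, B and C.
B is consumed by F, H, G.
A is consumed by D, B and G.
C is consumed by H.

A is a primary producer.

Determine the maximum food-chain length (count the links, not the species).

4 links

One longest chain: A → D → B → H → G.
It has 5 species and 4 links.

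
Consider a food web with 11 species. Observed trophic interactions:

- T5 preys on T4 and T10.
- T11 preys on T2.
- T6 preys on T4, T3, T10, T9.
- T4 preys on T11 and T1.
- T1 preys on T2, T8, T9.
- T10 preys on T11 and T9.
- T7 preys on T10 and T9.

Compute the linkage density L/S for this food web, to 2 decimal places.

There are L = 16 links among S = 11 species.
L/S = 16/11 = 1.4545 ≈ 1.45.

L/S = 1.45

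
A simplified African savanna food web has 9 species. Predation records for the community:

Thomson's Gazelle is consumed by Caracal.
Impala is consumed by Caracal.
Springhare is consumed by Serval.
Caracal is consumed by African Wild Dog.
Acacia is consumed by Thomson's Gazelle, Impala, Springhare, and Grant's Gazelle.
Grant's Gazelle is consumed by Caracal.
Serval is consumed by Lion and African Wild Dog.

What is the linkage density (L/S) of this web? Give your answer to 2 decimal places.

There are L = 11 links among S = 9 species.
L/S = 11/9 = 1.2222 ≈ 1.22.

L/S = 1.22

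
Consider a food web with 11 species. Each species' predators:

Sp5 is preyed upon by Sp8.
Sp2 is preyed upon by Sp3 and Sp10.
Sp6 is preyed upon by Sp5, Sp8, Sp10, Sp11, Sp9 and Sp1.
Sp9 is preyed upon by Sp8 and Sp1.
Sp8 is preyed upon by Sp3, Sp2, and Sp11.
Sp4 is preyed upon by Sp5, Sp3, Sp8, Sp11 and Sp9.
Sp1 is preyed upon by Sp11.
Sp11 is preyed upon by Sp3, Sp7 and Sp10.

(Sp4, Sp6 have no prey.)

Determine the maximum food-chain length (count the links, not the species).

One longest chain: Sp4 → Sp9 → Sp1 → Sp11 → Sp10.
It has 5 species and 4 links.

4 links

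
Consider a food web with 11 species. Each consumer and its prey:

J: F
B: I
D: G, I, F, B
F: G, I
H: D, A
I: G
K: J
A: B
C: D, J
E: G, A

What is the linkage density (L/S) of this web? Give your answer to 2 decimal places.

There are L = 17 links among S = 11 species.
L/S = 17/11 = 1.5455 ≈ 1.55.

L/S = 1.55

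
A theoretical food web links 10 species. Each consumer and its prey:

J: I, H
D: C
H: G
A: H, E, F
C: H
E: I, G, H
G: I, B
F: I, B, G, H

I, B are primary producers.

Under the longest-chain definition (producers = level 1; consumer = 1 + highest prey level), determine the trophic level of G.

Trophic level 2

I is a producer → level 1.
G eats I (level 1); other prey at levels: B 1 → level 2.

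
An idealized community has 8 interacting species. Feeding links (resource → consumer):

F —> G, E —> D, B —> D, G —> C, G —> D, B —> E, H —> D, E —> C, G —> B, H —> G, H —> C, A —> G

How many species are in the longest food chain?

5 species

One longest chain: H → G → B → E → D.
It has 5 species and 4 links.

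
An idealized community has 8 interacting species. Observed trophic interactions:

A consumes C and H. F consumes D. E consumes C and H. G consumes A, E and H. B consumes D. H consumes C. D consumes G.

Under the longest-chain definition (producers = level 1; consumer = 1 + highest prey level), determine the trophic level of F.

C is a producer → level 1.
H eats C → level 2.
E eats H (level 2); other prey at levels: C 1 → level 3.
G eats E (level 3); other prey at levels: H 2, A 3 → level 4.
D eats G → level 5.
F eats D → level 6.

Trophic level 6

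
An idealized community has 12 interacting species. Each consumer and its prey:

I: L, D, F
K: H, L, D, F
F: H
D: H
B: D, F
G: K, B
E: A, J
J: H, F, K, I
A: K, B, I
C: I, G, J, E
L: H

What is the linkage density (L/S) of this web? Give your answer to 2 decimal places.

L/S = 2.25

There are L = 27 links among S = 12 species.
L/S = 27/12 = 2.2500 ≈ 2.25.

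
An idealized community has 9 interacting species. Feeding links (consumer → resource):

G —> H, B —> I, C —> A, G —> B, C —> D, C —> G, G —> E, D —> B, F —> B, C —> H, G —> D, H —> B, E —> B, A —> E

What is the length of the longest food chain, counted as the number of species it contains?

One longest chain: I → B → E → A → C.
It has 5 species and 4 links.

5 species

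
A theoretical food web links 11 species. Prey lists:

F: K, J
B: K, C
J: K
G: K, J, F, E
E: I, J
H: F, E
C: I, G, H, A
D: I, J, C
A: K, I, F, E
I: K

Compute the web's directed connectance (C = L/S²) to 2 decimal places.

C = 0.21

The web has S = 11 species and L = 25 feeding links.
C = L / S² = 25 / 121 = 0.2066 ≈ 0.21.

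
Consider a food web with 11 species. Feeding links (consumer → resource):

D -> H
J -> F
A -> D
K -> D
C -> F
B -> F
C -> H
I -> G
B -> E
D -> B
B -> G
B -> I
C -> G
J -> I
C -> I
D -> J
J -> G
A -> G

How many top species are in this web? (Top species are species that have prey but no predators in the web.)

Top species (has prey, but nothing eats it): C, K, A.
Count: 3.

3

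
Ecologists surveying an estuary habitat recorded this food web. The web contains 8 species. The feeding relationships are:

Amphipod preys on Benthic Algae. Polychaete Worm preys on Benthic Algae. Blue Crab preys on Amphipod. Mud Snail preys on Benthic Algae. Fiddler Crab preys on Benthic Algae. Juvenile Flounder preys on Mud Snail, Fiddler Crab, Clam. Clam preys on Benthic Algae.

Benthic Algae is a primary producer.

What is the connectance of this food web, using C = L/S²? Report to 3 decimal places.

The web has S = 8 species and L = 9 feeding links.
C = L / S² = 9 / 64 = 0.1406 ≈ 0.141.

C = 0.141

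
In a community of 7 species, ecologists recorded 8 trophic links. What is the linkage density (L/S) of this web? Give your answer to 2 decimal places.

There are L = 8 links among S = 7 species.
L/S = 8/7 = 1.1429 ≈ 1.14.

L/S = 1.14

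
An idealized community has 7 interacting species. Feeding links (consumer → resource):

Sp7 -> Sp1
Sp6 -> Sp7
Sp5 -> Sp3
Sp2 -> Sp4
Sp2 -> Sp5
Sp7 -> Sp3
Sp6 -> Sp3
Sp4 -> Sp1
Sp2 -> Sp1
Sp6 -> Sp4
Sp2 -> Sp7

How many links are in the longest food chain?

2 links

One longest chain: Sp1 → Sp7 → Sp2.
It has 3 species and 2 links.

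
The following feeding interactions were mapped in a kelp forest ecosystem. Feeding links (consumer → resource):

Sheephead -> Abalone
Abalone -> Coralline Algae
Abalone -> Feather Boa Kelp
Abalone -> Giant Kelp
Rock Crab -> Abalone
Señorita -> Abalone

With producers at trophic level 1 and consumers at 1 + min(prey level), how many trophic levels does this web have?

3

Producers (level 1): Coralline Algae, Giant Kelp, Feather Boa Kelp.
Following each consumer down to its lowest-level prey: Coralline Algae → Abalone → Rock Crab (levels 1 through 3).
All prey of Rock Crab (Abalone 2) are at level 2 or above, so Rock Crab is at level 1 + 2 = 3.
Every consumer has at least one prey at level 2 or below, so none exceeds level 3.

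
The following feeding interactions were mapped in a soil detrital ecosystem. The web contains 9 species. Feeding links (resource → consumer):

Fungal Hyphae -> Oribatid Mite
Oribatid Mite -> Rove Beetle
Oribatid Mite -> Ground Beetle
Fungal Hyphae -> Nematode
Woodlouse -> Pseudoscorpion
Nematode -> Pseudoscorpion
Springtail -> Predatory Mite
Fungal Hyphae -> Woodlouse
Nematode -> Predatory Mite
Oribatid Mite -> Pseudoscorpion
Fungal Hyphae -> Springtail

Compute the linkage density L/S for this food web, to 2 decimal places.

There are L = 11 links among S = 9 species.
L/S = 11/9 = 1.2222 ≈ 1.22.

L/S = 1.22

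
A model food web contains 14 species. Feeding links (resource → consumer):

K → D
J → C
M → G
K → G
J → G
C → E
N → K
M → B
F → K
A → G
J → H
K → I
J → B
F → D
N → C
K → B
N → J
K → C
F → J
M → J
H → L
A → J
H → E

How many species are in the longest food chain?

4 species

One longest chain: F → J → H → L.
It has 4 species and 3 links.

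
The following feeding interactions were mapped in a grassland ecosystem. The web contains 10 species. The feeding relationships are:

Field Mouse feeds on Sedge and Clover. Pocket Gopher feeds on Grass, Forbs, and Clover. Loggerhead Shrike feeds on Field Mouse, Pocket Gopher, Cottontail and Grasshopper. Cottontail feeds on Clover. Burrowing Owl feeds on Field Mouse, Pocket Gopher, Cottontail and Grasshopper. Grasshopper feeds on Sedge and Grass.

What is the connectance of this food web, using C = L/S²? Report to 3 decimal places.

The web has S = 10 species and L = 16 feeding links.
C = L / S² = 16 / 100 = 0.1600 ≈ 0.160.

C = 0.160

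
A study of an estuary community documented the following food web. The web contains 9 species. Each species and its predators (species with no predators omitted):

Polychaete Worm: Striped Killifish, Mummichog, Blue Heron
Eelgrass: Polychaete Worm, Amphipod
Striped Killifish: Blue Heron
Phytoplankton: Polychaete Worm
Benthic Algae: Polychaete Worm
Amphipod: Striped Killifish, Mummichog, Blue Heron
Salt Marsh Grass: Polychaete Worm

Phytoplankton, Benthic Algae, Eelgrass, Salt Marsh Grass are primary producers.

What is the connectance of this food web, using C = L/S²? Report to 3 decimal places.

C = 0.148

The web has S = 9 species and L = 12 feeding links.
C = L / S² = 12 / 81 = 0.1481 ≈ 0.148.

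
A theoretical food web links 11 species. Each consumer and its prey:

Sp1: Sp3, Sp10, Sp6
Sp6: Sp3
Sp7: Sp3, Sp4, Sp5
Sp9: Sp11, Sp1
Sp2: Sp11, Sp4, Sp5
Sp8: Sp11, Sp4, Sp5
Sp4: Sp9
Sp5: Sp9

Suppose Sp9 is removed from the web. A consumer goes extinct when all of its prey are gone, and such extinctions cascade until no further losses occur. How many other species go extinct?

Remove Sp9.
Round 1: Sp4 (all prey gone), Sp5 (all prey gone) → extinct.
No further losses. Total secondary extinctions: 2.

2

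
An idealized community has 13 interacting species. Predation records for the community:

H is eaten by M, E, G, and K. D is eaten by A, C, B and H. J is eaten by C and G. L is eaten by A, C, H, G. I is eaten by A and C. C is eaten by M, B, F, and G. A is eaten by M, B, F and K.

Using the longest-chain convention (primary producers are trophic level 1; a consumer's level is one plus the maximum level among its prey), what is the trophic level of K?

Trophic level 3

L is a producer → level 1.
H eats L (level 1); other prey at levels: D 1 → level 2.
K eats H (level 2); other prey at levels: A 2 → level 3.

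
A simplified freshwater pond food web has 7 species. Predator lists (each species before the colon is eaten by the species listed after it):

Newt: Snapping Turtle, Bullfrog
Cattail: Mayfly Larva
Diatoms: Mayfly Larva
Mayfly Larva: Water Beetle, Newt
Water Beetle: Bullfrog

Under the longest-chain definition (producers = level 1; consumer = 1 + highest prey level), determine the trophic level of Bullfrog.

Cattail is a producer → level 1.
Mayfly Larva eats Cattail (level 1); other prey at levels: Diatoms 1 → level 2.
Water Beetle eats Mayfly Larva → level 3.
Bullfrog eats Water Beetle (level 3); other prey at levels: Newt 3 → level 4.

Trophic level 4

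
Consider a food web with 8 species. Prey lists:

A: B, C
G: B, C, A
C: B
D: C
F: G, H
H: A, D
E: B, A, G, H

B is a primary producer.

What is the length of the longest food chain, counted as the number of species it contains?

One longest chain: B → C → A → G → F.
It has 5 species and 4 links.

5 species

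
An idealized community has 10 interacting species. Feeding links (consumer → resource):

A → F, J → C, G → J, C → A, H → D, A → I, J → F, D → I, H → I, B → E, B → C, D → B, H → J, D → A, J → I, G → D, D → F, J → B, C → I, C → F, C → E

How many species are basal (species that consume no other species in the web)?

Basal species (no prey listed): F, I, E.
Count: 3.

3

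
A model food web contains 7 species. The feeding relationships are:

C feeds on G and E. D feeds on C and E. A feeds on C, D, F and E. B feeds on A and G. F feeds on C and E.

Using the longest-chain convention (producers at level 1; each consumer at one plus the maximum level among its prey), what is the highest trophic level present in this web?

Producers (level 1): E, G.
E → C → D → A → B gives B level 5.
No species has a prey at level 5, so no species reaches level 6.

5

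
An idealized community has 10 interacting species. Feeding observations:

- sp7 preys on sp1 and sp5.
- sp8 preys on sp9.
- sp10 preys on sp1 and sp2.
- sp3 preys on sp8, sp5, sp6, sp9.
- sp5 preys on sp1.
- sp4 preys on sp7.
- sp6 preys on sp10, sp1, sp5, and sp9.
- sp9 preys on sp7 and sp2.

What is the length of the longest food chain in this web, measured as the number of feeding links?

One longest chain: sp1 → sp5 → sp7 → sp9 → sp6 → sp3.
It has 6 species and 5 links.

5 links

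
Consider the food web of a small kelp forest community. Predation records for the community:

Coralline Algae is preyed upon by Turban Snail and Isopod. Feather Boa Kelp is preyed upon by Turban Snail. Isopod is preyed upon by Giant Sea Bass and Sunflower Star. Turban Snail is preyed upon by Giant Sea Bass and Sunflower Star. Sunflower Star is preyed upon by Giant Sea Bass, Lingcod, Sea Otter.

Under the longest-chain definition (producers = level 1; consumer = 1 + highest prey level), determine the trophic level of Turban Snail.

Trophic level 2

Coralline Algae is a producer → level 1.
Turban Snail eats Coralline Algae (level 1); other prey at levels: Feather Boa Kelp 1 → level 2.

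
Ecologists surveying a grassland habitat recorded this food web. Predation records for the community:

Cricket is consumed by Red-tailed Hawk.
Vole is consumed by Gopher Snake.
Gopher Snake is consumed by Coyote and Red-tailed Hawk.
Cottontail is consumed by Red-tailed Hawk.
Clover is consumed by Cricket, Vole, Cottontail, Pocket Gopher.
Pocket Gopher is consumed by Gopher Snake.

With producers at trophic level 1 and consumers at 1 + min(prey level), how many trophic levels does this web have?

4

Producers (level 1): Clover.
Following each consumer down to its lowest-level prey: Clover → Pocket Gopher → Gopher Snake → Coyote (levels 1 through 4).
All prey of Coyote (Gopher Snake 3) are at level 3 or above, so Coyote is at level 1 + 3 = 4.
Every consumer has at least one prey at level 3 or below, so none exceeds level 4.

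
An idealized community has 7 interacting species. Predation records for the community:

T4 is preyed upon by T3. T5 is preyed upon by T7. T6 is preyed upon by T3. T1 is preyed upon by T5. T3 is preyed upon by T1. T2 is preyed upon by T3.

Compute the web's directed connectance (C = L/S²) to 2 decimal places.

The web has S = 7 species and L = 6 feeding links.
C = L / S² = 6 / 49 = 0.1224 ≈ 0.12.

C = 0.12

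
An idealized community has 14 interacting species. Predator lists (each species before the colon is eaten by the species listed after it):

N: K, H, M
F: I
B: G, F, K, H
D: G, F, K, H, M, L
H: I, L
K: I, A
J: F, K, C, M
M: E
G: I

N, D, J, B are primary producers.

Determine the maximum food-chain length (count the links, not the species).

2 links

One longest chain: D → G → I.
It has 3 species and 2 links.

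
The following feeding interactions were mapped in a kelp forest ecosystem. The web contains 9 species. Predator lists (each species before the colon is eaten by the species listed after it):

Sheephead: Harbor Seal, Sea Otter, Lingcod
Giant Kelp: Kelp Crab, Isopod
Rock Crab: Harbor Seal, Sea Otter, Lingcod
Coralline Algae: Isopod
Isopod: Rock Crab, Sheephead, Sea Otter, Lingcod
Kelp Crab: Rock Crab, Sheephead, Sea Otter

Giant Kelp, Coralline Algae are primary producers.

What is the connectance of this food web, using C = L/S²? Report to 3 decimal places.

The web has S = 9 species and L = 16 feeding links.
C = L / S² = 16 / 81 = 0.1975 ≈ 0.198.

C = 0.198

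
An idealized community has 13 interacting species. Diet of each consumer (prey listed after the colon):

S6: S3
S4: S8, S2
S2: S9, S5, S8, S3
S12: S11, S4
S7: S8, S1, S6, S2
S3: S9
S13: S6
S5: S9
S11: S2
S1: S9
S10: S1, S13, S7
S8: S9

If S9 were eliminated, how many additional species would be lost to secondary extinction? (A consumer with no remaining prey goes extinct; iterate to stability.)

Remove S9.
Round 1: S5 (all prey gone), S8 (all prey gone), S1 (all prey gone), S3 (all prey gone) → extinct.
Round 2: S6 (all prey gone), S2 (all prey gone) → extinct.
Round 3: S11 (all prey gone), S13 (all prey gone), S7 (all prey gone), S4 (all prey gone) → extinct.
Round 4: S12 (all prey gone), S10 (all prey gone) → extinct.
No further losses. Total secondary extinctions: 12.

12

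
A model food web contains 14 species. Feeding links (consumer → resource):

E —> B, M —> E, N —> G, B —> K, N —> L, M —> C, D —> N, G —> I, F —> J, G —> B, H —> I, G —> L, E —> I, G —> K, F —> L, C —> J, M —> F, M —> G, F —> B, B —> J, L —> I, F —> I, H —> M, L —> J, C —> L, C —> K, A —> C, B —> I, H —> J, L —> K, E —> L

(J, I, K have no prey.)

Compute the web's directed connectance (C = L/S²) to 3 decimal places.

C = 0.158

The web has S = 14 species and L = 31 feeding links.
C = L / S² = 31 / 196 = 0.1582 ≈ 0.158.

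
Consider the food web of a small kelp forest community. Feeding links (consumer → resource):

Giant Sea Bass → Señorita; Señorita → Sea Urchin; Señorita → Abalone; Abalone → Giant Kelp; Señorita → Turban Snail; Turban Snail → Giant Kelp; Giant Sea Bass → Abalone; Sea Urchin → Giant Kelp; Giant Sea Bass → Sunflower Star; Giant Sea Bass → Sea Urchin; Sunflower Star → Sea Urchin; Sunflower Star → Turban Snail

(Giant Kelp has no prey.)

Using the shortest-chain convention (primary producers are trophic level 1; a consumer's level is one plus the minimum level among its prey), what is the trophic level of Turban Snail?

Trophic level 2

Giant Kelp is a producer → level 1.
Turban Snail eats Giant Kelp → level 2.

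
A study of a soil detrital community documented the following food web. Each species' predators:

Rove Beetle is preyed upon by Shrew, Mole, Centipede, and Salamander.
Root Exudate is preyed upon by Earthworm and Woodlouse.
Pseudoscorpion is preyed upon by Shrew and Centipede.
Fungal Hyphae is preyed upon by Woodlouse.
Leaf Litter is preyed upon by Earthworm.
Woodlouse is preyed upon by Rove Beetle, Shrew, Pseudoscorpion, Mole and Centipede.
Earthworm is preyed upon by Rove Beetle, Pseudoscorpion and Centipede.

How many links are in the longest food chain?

3 links

One longest chain: Root Exudate → Woodlouse → Pseudoscorpion → Shrew.
It has 4 species and 3 links.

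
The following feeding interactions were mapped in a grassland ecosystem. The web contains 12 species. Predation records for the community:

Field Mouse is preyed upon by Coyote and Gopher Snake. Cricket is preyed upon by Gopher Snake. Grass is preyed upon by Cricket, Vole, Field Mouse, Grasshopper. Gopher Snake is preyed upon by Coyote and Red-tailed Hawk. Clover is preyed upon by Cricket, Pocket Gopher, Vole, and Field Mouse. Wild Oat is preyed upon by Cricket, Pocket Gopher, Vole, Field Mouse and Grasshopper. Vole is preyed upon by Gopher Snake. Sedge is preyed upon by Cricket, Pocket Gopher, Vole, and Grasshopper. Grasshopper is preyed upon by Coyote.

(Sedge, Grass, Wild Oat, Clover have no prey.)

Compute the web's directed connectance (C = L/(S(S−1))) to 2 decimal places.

C = 0.18

The web has S = 12 species and L = 24 feeding links.
C = L / (S(S−1)) = 24 / 132 = 0.1818 ≈ 0.18.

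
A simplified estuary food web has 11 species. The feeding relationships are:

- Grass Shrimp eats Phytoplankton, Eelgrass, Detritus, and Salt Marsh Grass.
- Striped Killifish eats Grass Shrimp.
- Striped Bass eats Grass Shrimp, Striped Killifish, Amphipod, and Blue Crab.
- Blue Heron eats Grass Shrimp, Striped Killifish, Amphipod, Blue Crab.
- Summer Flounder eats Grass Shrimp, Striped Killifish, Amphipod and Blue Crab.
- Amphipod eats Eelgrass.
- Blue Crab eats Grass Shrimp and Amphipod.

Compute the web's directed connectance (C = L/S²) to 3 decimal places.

The web has S = 11 species and L = 20 feeding links.
C = L / S² = 20 / 121 = 0.1653 ≈ 0.165.

C = 0.165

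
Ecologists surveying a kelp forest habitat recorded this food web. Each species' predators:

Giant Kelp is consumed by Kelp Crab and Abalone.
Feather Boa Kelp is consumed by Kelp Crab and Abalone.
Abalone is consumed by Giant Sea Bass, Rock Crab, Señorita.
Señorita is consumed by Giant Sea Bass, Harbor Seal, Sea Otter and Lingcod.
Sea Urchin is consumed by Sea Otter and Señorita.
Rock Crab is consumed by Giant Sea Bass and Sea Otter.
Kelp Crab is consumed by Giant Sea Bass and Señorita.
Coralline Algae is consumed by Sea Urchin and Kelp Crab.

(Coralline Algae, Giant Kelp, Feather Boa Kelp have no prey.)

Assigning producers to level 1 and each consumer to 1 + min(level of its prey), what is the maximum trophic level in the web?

Producers (level 1): Coralline Algae, Giant Kelp, Feather Boa Kelp.
Following each consumer down to its lowest-level prey: Giant Kelp → Abalone → Señorita → Lingcod (levels 1 through 4).
All prey of Lingcod (Señorita 3) are at level 3 or above, so Lingcod is at level 1 + 3 = 4.
Every consumer has at least one prey at level 3 or below, so none exceeds level 4.

4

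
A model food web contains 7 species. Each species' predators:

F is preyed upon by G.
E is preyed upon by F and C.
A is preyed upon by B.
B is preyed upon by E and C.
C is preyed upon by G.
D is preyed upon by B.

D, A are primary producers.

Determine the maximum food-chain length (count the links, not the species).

One longest chain: D → B → E → C → G.
It has 5 species and 4 links.

4 links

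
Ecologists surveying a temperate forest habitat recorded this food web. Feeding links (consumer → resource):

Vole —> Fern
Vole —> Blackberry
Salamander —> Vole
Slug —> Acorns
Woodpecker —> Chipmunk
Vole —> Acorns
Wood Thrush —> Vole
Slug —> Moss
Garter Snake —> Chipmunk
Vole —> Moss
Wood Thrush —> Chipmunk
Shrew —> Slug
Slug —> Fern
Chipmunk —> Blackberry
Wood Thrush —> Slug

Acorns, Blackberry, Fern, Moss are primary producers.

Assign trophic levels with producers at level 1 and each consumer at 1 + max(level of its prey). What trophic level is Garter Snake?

Trophic level 3

Blackberry is a producer → level 1.
Chipmunk eats Blackberry → level 2.
Garter Snake eats Chipmunk → level 3.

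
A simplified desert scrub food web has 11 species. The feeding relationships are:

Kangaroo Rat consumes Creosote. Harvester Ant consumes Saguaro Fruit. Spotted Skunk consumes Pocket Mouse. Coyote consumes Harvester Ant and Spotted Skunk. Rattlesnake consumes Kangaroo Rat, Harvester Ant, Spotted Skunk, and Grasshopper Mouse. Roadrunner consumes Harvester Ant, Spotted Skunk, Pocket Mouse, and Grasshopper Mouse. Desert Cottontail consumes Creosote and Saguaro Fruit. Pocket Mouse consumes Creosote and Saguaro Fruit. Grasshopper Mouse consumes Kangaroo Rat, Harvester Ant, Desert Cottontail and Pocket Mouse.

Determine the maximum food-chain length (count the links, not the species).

3 links

One longest chain: Saguaro Fruit → Pocket Mouse → Spotted Skunk → Coyote.
It has 4 species and 3 links.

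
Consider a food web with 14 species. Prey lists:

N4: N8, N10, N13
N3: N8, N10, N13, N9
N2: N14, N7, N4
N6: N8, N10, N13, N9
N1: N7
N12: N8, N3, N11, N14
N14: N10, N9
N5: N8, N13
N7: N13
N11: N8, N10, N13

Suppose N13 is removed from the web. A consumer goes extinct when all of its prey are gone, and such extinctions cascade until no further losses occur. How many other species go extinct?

Remove N13.
Round 1: N7 (all prey gone) → extinct.
Round 2: N1 (all prey gone) → extinct.
No further losses. Total secondary extinctions: 2.

2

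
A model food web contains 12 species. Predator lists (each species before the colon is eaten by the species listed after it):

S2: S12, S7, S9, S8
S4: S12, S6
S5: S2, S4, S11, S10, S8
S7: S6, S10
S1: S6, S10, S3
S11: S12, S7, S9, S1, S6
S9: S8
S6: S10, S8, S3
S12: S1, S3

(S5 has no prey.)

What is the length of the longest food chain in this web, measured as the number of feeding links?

One longest chain: S5 → S2 → S12 → S1 → S6 → S10.
It has 6 species and 5 links.

5 links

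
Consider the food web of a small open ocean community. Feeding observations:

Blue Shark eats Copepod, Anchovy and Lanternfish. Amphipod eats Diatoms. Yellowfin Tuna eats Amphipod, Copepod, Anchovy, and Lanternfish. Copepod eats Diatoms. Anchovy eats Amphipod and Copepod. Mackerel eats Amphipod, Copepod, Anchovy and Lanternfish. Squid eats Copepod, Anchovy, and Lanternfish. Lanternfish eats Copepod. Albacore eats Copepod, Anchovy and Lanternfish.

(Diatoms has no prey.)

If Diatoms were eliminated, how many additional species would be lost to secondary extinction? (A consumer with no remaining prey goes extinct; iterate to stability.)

Remove Diatoms.
Round 1: Amphipod (all prey gone), Copepod (all prey gone) → extinct.
Round 2: Lanternfish (all prey gone), Anchovy (all prey gone) → extinct.
Round 3: Albacore (all prey gone), Yellowfin Tuna (all prey gone), Squid (all prey gone), Blue Shark (all prey gone), Mackerel (all prey gone) → extinct.
No further losses. Total secondary extinctions: 9.

9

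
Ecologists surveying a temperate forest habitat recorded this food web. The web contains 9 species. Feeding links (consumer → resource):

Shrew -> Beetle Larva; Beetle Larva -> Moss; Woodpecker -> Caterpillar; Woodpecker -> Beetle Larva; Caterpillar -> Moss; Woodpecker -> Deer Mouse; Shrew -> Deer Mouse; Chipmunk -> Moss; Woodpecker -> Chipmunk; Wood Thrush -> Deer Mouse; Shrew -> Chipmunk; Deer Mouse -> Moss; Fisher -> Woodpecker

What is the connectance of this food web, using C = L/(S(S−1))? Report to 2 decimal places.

The web has S = 9 species and L = 13 feeding links.
C = L / (S(S−1)) = 13 / 72 = 0.1806 ≈ 0.18.

C = 0.18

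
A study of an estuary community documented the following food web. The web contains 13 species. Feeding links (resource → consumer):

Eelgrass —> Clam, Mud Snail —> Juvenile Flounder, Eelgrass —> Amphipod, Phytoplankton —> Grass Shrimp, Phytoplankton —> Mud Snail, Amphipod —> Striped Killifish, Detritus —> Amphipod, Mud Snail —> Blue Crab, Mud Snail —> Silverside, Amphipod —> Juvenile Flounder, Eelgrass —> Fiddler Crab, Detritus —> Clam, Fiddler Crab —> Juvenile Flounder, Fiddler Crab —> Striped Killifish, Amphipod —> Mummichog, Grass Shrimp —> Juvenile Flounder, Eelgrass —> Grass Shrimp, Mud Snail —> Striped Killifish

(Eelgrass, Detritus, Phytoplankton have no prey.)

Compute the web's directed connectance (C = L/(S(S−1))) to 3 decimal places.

The web has S = 13 species and L = 18 feeding links.
C = L / (S(S−1)) = 18 / 156 = 0.1154 ≈ 0.115.

C = 0.115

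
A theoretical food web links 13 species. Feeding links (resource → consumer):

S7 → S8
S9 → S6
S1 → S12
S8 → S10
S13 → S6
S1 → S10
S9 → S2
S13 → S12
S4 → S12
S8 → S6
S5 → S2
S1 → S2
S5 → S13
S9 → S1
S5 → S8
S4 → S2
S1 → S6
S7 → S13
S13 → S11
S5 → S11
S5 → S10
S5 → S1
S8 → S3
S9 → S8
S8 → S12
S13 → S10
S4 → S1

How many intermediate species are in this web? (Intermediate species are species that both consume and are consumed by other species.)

3

Intermediate species (has both prey and predators): S1, S8, S13.
Count: 3.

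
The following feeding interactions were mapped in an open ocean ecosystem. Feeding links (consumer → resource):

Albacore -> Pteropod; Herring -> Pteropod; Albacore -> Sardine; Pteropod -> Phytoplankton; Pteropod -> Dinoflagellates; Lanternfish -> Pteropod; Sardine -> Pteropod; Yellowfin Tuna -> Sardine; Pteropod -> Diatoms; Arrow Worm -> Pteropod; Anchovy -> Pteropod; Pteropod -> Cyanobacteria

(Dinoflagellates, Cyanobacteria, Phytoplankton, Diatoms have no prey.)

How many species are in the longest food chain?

One longest chain: Dinoflagellates → Pteropod → Sardine → Albacore.
It has 4 species and 3 links.

4 species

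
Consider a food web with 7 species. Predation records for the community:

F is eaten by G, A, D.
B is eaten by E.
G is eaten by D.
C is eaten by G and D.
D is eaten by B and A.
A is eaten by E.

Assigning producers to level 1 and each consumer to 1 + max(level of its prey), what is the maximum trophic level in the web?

5

Producers (level 1): F, C.
F → G → D → B → E gives E level 5.
No species has a prey at level 5, so no species reaches level 6.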